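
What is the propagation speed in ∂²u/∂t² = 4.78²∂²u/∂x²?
Speed = 4.78. Information travels along characteristics x = x₀ ± 4.78t.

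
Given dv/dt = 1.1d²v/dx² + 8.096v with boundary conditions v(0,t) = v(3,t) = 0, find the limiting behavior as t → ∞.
v grows unboundedly. Reaction dominates diffusion (r=8.096 > κπ²/L²≈1.21); solution grows exponentially.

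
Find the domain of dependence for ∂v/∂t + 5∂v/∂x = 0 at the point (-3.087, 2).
A single point: x = -13.087. The characteristic through (-3.087, 2) is x - 5t = const, so x = -3.087 - 5·2 = -13.087.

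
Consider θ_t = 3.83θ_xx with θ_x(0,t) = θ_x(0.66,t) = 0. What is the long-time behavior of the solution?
As t → ∞, θ → constant (steady state). Heat is conserved (no flux at boundaries); solution approaches the spatial average.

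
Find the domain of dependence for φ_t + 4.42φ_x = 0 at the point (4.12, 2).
A single point: x = -4.72. The characteristic through (4.12, 2) is x - 4.42t = const, so x = 4.12 - 4.42·2 = -4.72.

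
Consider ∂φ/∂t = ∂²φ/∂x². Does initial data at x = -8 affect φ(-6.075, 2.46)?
Yes, for any finite x. The heat equation has infinite propagation speed, so all initial data affects all points at any t > 0.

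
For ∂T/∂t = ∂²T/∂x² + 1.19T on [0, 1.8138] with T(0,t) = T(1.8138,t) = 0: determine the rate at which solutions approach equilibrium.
Eigenvalues: λₙ = n²π²/1.8138² - 1.19.
First three modes:
  n=1: λ₁ = π²/1.8138² - 1.19 ≈ 1.81
  n=2: λ₂ = 4π²/1.8138² - 1.19 ≈ 10.81
  n=3: λ₃ = 9π²/1.8138² - 1.19 ≈ 25.81
Since π²/1.8138² ≈ 3 > 1.19, all λₙ > 0.
The n=1 mode decays slowest → dominates as t → ∞.
Asymptotic: T ~ c₁ sin(πx/1.8138) e^{-λ₁t} with decay rate λ₁ ≈ 1.81.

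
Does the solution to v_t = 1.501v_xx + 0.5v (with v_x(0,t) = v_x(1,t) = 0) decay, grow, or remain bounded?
v grows unboundedly. With Neumann BCs the constant mode has diffusion eigenvalue 0, so any r > 0 makes it grow like e^(0.5t); solution grows exponentially.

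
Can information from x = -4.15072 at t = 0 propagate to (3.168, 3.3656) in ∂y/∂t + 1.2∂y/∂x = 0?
No. Only data at x = -0.87072 affects (3.168, 3.3656). Advection has one-way propagation along characteristics.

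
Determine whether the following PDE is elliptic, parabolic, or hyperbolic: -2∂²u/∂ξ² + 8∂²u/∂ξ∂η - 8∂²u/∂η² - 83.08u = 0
Coefficients: A = -2, B = 8, C = -8. B² - 4AC = 0, which is zero, so the equation is parabolic.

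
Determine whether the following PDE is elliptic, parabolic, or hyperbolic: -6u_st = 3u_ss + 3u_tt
Rewriting in standard form: -3u_ss - 6u_st - 3u_tt = 0. Coefficients: A = -3, B = -6, C = -3. B² - 4AC = 0, which is zero, so the equation is parabolic.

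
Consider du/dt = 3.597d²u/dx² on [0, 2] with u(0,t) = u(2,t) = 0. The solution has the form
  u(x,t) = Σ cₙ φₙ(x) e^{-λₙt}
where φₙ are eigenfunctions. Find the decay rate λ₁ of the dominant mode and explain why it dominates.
Eigenvalues: λₙ = 3.597n²π²/2².
First three modes:
  n=1: λ₁ = 3.597π²/2² ≈ 8.875
  n=2: λ₂ = 14.388π²/2² ≈ 35.501 (4× faster decay)
  n=3: λ₃ = 32.373π²/2² ≈ 79.877 (9× faster decay)
As t → ∞, higher modes decay exponentially faster. The n=1 mode dominates: u ~ c₁ sin(πx/2) e^{-λ₁t}.
Decay rate: λ₁ = 3.597π²/2² ≈ 8.875.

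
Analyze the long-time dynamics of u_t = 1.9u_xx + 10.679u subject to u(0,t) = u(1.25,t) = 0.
Long-time behavior: u → 0. Diffusion dominates reaction (r=10.679 < κπ²/L²≈12); solution decays.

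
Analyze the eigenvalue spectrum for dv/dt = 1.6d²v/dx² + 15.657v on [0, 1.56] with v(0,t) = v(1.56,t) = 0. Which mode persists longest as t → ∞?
Eigenvalues: λₙ = 1.6n²π²/1.56² - 15.657.
First three modes:
  n=1: λ₁ = 1.6π²/1.56² - 15.657 ≈ -9.168
  n=2: λ₂ = 6.4π²/1.56² - 15.657 ≈ 10.299
  n=3: λ₃ = 14.4π²/1.56² - 15.657 ≈ 42.743
Since 1.6π²/1.56² ≈ 6.489 < 15.657, λ₁ < 0.
The n=1 mode grows fastest (−λₙ is largest for n=1) → dominates.
Asymptotic: v ~ c₁ sin(πx/1.56) e^{9.168t} (exponential growth at rate −λ₁ ≈ 9.168).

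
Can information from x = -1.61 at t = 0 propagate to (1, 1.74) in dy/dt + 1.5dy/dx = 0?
Yes. The characteristic through (1, 1.74) passes through x = -1.61.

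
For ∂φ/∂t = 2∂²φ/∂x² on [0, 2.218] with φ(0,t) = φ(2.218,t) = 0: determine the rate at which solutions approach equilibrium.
Eigenvalues: λₙ = 2n²π²/2.218².
First three modes:
  n=1: λ₁ = 2π²/2.218² ≈ 4.012
  n=2: λ₂ = 8π²/2.218² ≈ 16.05 (4× faster decay)
  n=3: λ₃ = 18π²/2.218² ≈ 36.112 (9× faster decay)
As t → ∞, higher modes decay exponentially faster. The n=1 mode dominates: φ ~ c₁ sin(πx/2.218) e^{-λ₁t}.
Decay rate: λ₁ = 2π²/2.218² ≈ 4.012.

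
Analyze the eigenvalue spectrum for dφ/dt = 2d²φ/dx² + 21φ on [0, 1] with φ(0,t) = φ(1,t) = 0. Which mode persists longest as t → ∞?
Eigenvalues: λₙ = 2n²π²/1² - 21.
First three modes:
  n=1: λ₁ = 2π² - 21 ≈ -1.261
  n=2: λ₂ = 8π² - 21 ≈ 57.957
  n=3: λ₃ = 18π² - 21 ≈ 156.653
Since 2π² ≈ 19.739 < 21, λ₁ < 0.
The n=1 mode grows fastest (−λₙ is largest for n=1) → dominates.
Asymptotic: φ ~ c₁ sin(πx/1) e^{1.261t} (exponential growth at rate −λ₁ ≈ 1.261).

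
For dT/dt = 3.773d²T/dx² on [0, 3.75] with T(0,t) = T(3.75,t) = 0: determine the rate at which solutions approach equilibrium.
Eigenvalues: λₙ = 3.773n²π²/3.75².
First three modes:
  n=1: λ₁ = 3.773π²/3.75² ≈ 2.648
  n=2: λ₂ = 15.092π²/3.75² ≈ 10.592 (4× faster decay)
  n=3: λ₃ = 33.957π²/3.75² ≈ 23.832 (9× faster decay)
As t → ∞, higher modes decay exponentially faster. The n=1 mode dominates: T ~ c₁ sin(πx/3.75) e^{-λ₁t}.
Decay rate: λ₁ = 3.773π²/3.75² ≈ 2.648.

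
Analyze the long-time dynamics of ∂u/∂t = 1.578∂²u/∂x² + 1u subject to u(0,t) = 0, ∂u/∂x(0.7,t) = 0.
Long-time behavior: u → 0. Diffusion dominates reaction (r=1 < κπ²/(4L²)≈7.95); solution decays.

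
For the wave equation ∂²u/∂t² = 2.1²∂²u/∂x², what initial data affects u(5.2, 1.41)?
Domain of dependence: [2.239, 8.161]. Signals travel at speed 2.1, so data within |x - 5.2| ≤ 2.1·1.41 = 2.961 can reach the point.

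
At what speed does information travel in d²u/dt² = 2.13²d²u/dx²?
Speed = 2.13. Information travels along characteristics x = x₀ ± 2.13t.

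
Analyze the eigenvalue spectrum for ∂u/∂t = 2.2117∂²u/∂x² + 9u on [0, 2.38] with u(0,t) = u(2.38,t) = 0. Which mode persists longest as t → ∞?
Eigenvalues: λₙ = 2.2117n²π²/2.38² - 9.
First three modes:
  n=1: λ₁ = 2.2117π²/2.38² - 9 ≈ -5.146
  n=2: λ₂ = 8.8468π²/2.38² - 9 ≈ 6.415
  n=3: λ₃ = 19.9053π²/2.38² - 9 ≈ 25.683
Since 2.2117π²/2.38² ≈ 3.854 < 9, λ₁ < 0.
The n=1 mode grows fastest (−λₙ is largest for n=1) → dominates.
Asymptotic: u ~ c₁ sin(πx/2.38) e^{5.146t} (exponential growth at rate −λ₁ ≈ 5.146).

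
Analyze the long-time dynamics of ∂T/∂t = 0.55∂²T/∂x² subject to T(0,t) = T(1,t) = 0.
Long-time behavior: T → 0. Heat diffuses out through both boundaries.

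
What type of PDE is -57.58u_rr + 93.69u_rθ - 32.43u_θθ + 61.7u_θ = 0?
With A = -57.58, B = 93.69, C = -32.43, the discriminant is 1308.5385. This is a hyperbolic PDE.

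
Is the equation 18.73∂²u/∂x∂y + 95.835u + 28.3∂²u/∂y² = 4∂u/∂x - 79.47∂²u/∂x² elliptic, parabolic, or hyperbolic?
Rewriting in standard form: 79.47∂²u/∂x² + 18.73∂²u/∂x∂y + 28.3∂²u/∂y² - 4∂u/∂x + 95.835u = 0. Computing B² - 4AC with A = 79.47, B = 18.73, C = 28.3: discriminant = -8645.1911 (negative). Answer: elliptic.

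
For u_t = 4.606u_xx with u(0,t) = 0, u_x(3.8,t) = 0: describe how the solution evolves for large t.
u → 0. Heat escapes through the Dirichlet boundary.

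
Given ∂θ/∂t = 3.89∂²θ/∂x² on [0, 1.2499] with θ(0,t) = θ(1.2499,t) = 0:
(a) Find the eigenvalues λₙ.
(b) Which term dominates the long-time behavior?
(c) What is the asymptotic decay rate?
Eigenvalues: λₙ = 3.89n²π²/1.2499².
First three modes:
  n=1: λ₁ = 3.89π²/1.2499² ≈ 24.575
  n=2: λ₂ = 15.56π²/1.2499² ≈ 98.301 (4× faster decay)
  n=3: λ₃ = 35.01π²/1.2499² ≈ 221.178 (9× faster decay)
As t → ∞, higher modes decay exponentially faster. The n=1 mode dominates: θ ~ c₁ sin(πx/1.2499) e^{-λ₁t}.
Decay rate: λ₁ = 3.89π²/1.2499² ≈ 24.575.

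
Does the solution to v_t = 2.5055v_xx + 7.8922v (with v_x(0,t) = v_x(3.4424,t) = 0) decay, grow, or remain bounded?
v grows unboundedly. With Neumann BCs the constant mode has diffusion eigenvalue 0, so any r > 0 makes it grow like e^(7.8922t); solution grows exponentially.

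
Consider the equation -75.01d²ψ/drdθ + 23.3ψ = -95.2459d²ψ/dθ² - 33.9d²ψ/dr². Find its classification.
Rewriting in standard form: 33.9d²ψ/dr² - 75.01d²ψ/drdθ + 95.2459d²ψ/dθ² + 23.3ψ = 0. Elliptic. (A = 33.9, B = -75.01, C = 95.2459 gives B² - 4AC = -7288.84394.)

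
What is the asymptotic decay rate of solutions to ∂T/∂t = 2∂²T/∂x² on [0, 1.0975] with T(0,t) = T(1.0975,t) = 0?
Eigenvalues: λₙ = 2n²π²/1.0975².
First three modes:
  n=1: λ₁ = 2π²/1.0975² ≈ 16.388
  n=2: λ₂ = 8π²/1.0975² ≈ 65.551 (4× faster decay)
  n=3: λ₃ = 18π²/1.0975² ≈ 147.49 (9× faster decay)
As t → ∞, higher modes decay exponentially faster. The n=1 mode dominates: T ~ c₁ sin(πx/1.0975) e^{-λ₁t}.
Decay rate: λ₁ = 2π²/1.0975² ≈ 16.388.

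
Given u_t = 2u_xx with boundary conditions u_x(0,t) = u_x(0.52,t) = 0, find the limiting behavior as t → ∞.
u → constant (steady state). Heat is conserved (no flux at boundaries); solution approaches the spatial average.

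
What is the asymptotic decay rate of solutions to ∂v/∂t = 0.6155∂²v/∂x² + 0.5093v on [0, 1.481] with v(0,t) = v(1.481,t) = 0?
Eigenvalues: λₙ = 0.6155n²π²/1.481² - 0.5093.
First three modes:
  n=1: λ₁ = 0.6155π²/1.481² - 0.5093 ≈ 2.26
  n=2: λ₂ = 2.462π²/1.481² - 0.5093 ≈ 10.569
  n=3: λ₃ = 5.5395π²/1.481² - 0.5093 ≈ 24.417
Since 0.6155π²/1.481² ≈ 2.77 > 0.5093, all λₙ > 0.
The n=1 mode decays slowest → dominates as t → ∞.
Asymptotic: v ~ c₁ sin(πx/1.481) e^{-λ₁t} with decay rate λ₁ ≈ 2.26.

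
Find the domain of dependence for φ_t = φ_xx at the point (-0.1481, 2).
The entire real line. The heat equation has infinite propagation speed: any initial disturbance instantly affects all points (though exponentially small far away).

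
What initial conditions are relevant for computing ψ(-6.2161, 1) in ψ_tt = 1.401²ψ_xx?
Domain of dependence: [-7.6171, -4.8151]. Signals travel at speed 1.401, so data within |x - -6.2161| ≤ 1.401·1 = 1.401 can reach the point.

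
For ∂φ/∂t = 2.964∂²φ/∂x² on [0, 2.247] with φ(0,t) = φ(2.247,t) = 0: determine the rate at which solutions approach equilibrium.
Eigenvalues: λₙ = 2.964n²π²/2.247².
First three modes:
  n=1: λ₁ = 2.964π²/2.247² ≈ 5.794
  n=2: λ₂ = 11.856π²/2.247² ≈ 23.176 (4× faster decay)
  n=3: λ₃ = 26.676π²/2.247² ≈ 52.145 (9× faster decay)
As t → ∞, higher modes decay exponentially faster. The n=1 mode dominates: φ ~ c₁ sin(πx/2.247) e^{-λ₁t}.
Decay rate: λ₁ = 2.964π²/2.247² ≈ 5.794.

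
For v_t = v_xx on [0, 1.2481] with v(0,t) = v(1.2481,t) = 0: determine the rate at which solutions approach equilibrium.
Eigenvalues: λₙ = n²π²/1.2481².
First three modes:
  n=1: λ₁ = π²/1.2481² ≈ 6.336
  n=2: λ₂ = 4π²/1.2481² ≈ 25.343 (4× faster decay)
  n=3: λ₃ = 9π²/1.2481² ≈ 57.022 (9× faster decay)
As t → ∞, higher modes decay exponentially faster. The n=1 mode dominates: v ~ c₁ sin(πx/1.2481) e^{-λ₁t}.
Decay rate: λ₁ = π²/1.2481² ≈ 6.336.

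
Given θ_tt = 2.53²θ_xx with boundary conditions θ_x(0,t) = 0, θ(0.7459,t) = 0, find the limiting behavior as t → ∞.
θ oscillates (no decay). Energy is conserved; the solution oscillates indefinitely as standing waves.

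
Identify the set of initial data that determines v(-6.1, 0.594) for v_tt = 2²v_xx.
Domain of dependence: [-7.288, -4.912]. Signals travel at speed 2, so data within |x - -6.1| ≤ 2·0.594 = 1.188 can reach the point.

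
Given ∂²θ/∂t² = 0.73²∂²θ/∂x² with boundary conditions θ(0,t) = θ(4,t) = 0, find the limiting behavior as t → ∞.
θ oscillates (no decay). Energy is conserved; the solution oscillates indefinitely as standing waves.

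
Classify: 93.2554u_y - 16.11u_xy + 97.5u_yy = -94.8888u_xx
Rewriting in standard form: 94.8888u_xx - 16.11u_xy + 97.5u_yy + 93.2554u_y = 0. Elliptic (discriminant = -36747.0999).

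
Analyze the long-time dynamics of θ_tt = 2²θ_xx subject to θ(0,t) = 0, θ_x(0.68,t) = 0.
Long-time behavior: θ oscillates (no decay). Energy is conserved; the solution oscillates indefinitely as standing waves.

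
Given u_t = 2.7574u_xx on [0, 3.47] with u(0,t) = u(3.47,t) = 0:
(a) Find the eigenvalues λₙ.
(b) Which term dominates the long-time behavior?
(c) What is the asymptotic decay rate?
Eigenvalues: λₙ = 2.7574n²π²/3.47².
First three modes:
  n=1: λ₁ = 2.7574π²/3.47² ≈ 2.26
  n=2: λ₂ = 11.0296π²/3.47² ≈ 9.041 (4× faster decay)
  n=3: λ₃ = 24.8166π²/3.47² ≈ 20.342 (9× faster decay)
As t → ∞, higher modes decay exponentially faster. The n=1 mode dominates: u ~ c₁ sin(πx/3.47) e^{-λ₁t}.
Decay rate: λ₁ = 2.7574π²/3.47² ≈ 2.26.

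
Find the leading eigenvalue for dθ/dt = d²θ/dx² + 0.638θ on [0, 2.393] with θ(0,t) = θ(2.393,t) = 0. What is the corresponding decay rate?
Eigenvalues: λₙ = n²π²/2.393² - 0.638.
First three modes:
  n=1: λ₁ = π²/2.393² - 0.638 ≈ 1.086
  n=2: λ₂ = 4π²/2.393² - 0.638 ≈ 6.256
  n=3: λ₃ = 9π²/2.393² - 0.638 ≈ 14.874
Since π²/2.393² ≈ 1.724 > 0.638, all λₙ > 0.
The n=1 mode decays slowest → dominates as t → ∞.
Asymptotic: θ ~ c₁ sin(πx/2.393) e^{-λ₁t} with decay rate λ₁ ≈ 1.086.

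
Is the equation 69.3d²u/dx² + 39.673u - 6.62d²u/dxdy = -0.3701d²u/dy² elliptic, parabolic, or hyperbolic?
Rewriting in standard form: 69.3d²u/dx² - 6.62d²u/dxdy + 0.3701d²u/dy² + 39.673u = 0. Computing B² - 4AC with A = 69.3, B = -6.62, C = 0.3701: discriminant = -58.76732 (negative). Answer: elliptic.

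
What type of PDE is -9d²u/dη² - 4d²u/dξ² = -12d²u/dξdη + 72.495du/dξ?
Rewriting in standard form: -4d²u/dξ² + 12d²u/dξdη - 9d²u/dη² - 72.495du/dξ = 0. With A = -4, B = 12, C = -9, the discriminant is 0. This is a parabolic PDE.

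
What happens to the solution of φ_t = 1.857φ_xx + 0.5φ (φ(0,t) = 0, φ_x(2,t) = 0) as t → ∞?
φ → 0. Diffusion dominates reaction (r=0.5 < κπ²/(4L²)≈1.15); solution decays.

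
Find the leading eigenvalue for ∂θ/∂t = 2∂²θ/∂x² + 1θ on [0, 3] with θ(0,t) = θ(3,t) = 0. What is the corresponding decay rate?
Eigenvalues: λₙ = 2n²π²/3² - 1.
First three modes:
  n=1: λ₁ = 2π²/3² - 1 ≈ 1.193
  n=2: λ₂ = 8π²/3² - 1 ≈ 7.773
  n=3: λ₃ = 18π²/3² - 1 ≈ 18.739
Since 2π²/3² ≈ 2.193 > 1, all λₙ > 0.
The n=1 mode decays slowest → dominates as t → ∞.
Asymptotic: θ ~ c₁ sin(πx/3) e^{-λ₁t} with decay rate λ₁ ≈ 1.193.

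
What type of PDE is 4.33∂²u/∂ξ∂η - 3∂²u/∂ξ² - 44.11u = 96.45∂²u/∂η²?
Rewriting in standard form: -3∂²u/∂ξ² + 4.33∂²u/∂ξ∂η - 96.45∂²u/∂η² - 44.11u = 0. With A = -3, B = 4.33, C = -96.45, the discriminant is -1138.6511. This is an elliptic PDE.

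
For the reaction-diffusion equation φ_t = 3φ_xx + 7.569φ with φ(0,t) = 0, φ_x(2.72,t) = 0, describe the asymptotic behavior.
φ grows unboundedly. Reaction dominates diffusion (r=7.569 > κπ²/(4L²)≈1); solution grows exponentially.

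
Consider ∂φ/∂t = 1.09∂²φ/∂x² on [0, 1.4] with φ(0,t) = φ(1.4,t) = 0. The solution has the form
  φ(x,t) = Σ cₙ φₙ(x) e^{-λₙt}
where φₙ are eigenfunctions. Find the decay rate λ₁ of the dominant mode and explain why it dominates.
Eigenvalues: λₙ = 1.09n²π²/1.4².
First three modes:
  n=1: λ₁ = 1.09π²/1.4² ≈ 5.489
  n=2: λ₂ = 4.36π²/1.4² ≈ 21.955 (4× faster decay)
  n=3: λ₃ = 9.81π²/1.4² ≈ 49.398 (9× faster decay)
As t → ∞, higher modes decay exponentially faster. The n=1 mode dominates: φ ~ c₁ sin(πx/1.4) e^{-λ₁t}.
Decay rate: λ₁ = 1.09π²/1.4² ≈ 5.489.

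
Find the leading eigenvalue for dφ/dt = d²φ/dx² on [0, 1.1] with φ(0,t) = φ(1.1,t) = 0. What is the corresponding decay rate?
Eigenvalues: λₙ = n²π²/1.1².
First three modes:
  n=1: λ₁ = π²/1.1² ≈ 8.157
  n=2: λ₂ = 4π²/1.1² ≈ 32.627 (4× faster decay)
  n=3: λ₃ = 9π²/1.1² ≈ 73.41 (9× faster decay)
As t → ∞, higher modes decay exponentially faster. The n=1 mode dominates: φ ~ c₁ sin(πx/1.1) e^{-λ₁t}.
Decay rate: λ₁ = π²/1.1² ≈ 8.157.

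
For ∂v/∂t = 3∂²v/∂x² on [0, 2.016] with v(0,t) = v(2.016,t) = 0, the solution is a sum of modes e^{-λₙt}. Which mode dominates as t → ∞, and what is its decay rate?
Eigenvalues: λₙ = 3n²π²/2.016².
First three modes:
  n=1: λ₁ = 3π²/2.016² ≈ 7.285
  n=2: λ₂ = 12π²/2.016² ≈ 29.141 (4× faster decay)
  n=3: λ₃ = 27π²/2.016² ≈ 65.567 (9× faster decay)
As t → ∞, higher modes decay exponentially faster. The n=1 mode dominates: v ~ c₁ sin(πx/2.016) e^{-λ₁t}.
Decay rate: λ₁ = 3π²/2.016² ≈ 7.285.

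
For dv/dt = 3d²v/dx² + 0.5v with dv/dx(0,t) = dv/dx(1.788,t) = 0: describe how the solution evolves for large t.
v grows unboundedly. With Neumann BCs the constant mode has diffusion eigenvalue 0, so any r > 0 makes it grow like e^(0.5t); solution grows exponentially.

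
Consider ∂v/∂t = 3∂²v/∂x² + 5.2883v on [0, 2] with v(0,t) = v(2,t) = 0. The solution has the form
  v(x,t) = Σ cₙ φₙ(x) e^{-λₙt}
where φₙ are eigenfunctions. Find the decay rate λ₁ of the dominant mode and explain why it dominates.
Eigenvalues: λₙ = 3n²π²/2² - 5.2883.
First three modes:
  n=1: λ₁ = 3π²/2² - 5.2883 ≈ 2.114
  n=2: λ₂ = 12π²/2² - 5.2883 ≈ 24.321
  n=3: λ₃ = 27π²/2² - 5.2883 ≈ 61.332
Since 3π²/2² ≈ 7.402 > 5.2883, all λₙ > 0.
The n=1 mode decays slowest → dominates as t → ∞.
Asymptotic: v ~ c₁ sin(πx/2) e^{-λ₁t} with decay rate λ₁ ≈ 2.114.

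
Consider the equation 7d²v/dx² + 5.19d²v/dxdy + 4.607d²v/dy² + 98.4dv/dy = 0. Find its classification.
Elliptic. (A = 7, B = 5.19, C = 4.607 gives B² - 4AC = -102.0599.)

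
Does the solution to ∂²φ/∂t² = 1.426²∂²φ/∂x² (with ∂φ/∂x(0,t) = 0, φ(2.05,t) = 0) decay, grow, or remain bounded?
φ oscillates (no decay). Energy is conserved; the solution oscillates indefinitely as standing waves.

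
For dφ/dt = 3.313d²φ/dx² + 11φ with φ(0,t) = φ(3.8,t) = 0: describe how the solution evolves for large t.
φ grows unboundedly. Reaction dominates diffusion (r=11 > κπ²/L²≈2.26); solution grows exponentially.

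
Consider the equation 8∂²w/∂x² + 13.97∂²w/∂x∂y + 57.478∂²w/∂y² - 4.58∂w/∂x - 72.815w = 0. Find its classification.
Elliptic. (A = 8, B = 13.97, C = 57.478 gives B² - 4AC = -1644.1351.)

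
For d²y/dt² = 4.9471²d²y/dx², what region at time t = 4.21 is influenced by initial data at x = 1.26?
Domain of influence: [-19.567291, 22.087291]. Data at x = 1.26 spreads outward at speed 4.9471.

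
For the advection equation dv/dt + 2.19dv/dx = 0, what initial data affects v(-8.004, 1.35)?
A single point: x = -10.9605. The characteristic through (-8.004, 1.35) is x - 2.19t = const, so x = -8.004 - 2.19·1.35 = -10.9605.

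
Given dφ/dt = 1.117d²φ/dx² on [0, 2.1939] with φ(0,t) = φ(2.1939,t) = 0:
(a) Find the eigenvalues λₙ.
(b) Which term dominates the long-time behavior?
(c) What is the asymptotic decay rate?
Eigenvalues: λₙ = 1.117n²π²/2.1939².
First three modes:
  n=1: λ₁ = 1.117π²/2.1939² ≈ 2.29
  n=2: λ₂ = 4.468π²/2.1939² ≈ 9.162 (4× faster decay)
  n=3: λ₃ = 10.053π²/2.1939² ≈ 20.614 (9× faster decay)
As t → ∞, higher modes decay exponentially faster. The n=1 mode dominates: φ ~ c₁ sin(πx/2.1939) e^{-λ₁t}.
Decay rate: λ₁ = 1.117π²/2.1939² ≈ 2.29.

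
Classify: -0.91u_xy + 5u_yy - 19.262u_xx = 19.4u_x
Rewriting in standard form: -19.262u_xx - 0.91u_xy + 5u_yy - 19.4u_x = 0. Hyperbolic (discriminant = 386.0681).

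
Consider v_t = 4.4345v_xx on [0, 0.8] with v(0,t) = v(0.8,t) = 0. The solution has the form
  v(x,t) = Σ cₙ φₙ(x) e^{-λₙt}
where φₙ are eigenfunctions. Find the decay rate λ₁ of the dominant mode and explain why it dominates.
Eigenvalues: λₙ = 4.4345n²π²/0.8².
First three modes:
  n=1: λ₁ = 4.4345π²/0.8² ≈ 68.386
  n=2: λ₂ = 17.738π²/0.8² ≈ 273.542 (4× faster decay)
  n=3: λ₃ = 39.9105π²/0.8² ≈ 615.47 (9× faster decay)
As t → ∞, higher modes decay exponentially faster. The n=1 mode dominates: v ~ c₁ sin(πx/0.8) e^{-λ₁t}.
Decay rate: λ₁ = 4.4345π²/0.8² ≈ 68.386.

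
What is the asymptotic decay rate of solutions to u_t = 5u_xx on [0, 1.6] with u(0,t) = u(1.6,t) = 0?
Eigenvalues: λₙ = 5n²π²/1.6².
First three modes:
  n=1: λ₁ = 5π²/1.6² ≈ 19.277
  n=2: λ₂ = 20π²/1.6² ≈ 77.106 (4× faster decay)
  n=3: λ₃ = 45π²/1.6² ≈ 173.489 (9× faster decay)
As t → ∞, higher modes decay exponentially faster. The n=1 mode dominates: u ~ c₁ sin(πx/1.6) e^{-λ₁t}.
Decay rate: λ₁ = 5π²/1.6² ≈ 19.277.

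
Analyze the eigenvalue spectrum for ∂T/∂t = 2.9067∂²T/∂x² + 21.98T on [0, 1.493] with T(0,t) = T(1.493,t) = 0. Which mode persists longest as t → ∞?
Eigenvalues: λₙ = 2.9067n²π²/1.493² - 21.98.
First three modes:
  n=1: λ₁ = 2.9067π²/1.493² - 21.98 ≈ -9.11
  n=2: λ₂ = 11.6268π²/1.493² - 21.98 ≈ 29.5
  n=3: λ₃ = 26.1603π²/1.493² - 21.98 ≈ 93.85
Since 2.9067π²/1.493² ≈ 12.87 < 21.98, λ₁ < 0.
The n=1 mode grows fastest (−λₙ is largest for n=1) → dominates.
Asymptotic: T ~ c₁ sin(πx/1.493) e^{9.11t} (exponential growth at rate −λ₁ ≈ 9.11).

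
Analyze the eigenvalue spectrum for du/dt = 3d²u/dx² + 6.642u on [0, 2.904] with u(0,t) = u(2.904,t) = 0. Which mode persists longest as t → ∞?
Eigenvalues: λₙ = 3n²π²/2.904² - 6.642.
First three modes:
  n=1: λ₁ = 3π²/2.904² - 6.642 ≈ -3.131
  n=2: λ₂ = 12π²/2.904² - 6.642 ≈ 7.402
  n=3: λ₃ = 27π²/2.904² - 6.642 ≈ 24.957
Since 3π²/2.904² ≈ 3.511 < 6.642, λ₁ < 0.
The n=1 mode grows fastest (−λₙ is largest for n=1) → dominates.
Asymptotic: u ~ c₁ sin(πx/2.904) e^{3.131t} (exponential growth at rate −λ₁ ≈ 3.131).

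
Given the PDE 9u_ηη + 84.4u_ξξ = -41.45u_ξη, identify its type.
Rewriting in standard form: 84.4u_ξξ + 41.45u_ξη + 9u_ηη = 0. The second-order coefficients are A = 84.4, B = 41.45, C = 9. Since B² - 4AC = -1320.2975 < 0, this is an elliptic PDE.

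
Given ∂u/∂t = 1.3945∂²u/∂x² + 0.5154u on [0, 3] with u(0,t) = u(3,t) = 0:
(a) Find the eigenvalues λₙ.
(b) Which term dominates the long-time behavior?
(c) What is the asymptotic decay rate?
Eigenvalues: λₙ = 1.3945n²π²/3² - 0.5154.
First three modes:
  n=1: λ₁ = 1.3945π²/3² - 0.5154 ≈ 1.014
  n=2: λ₂ = 5.578π²/3² - 0.5154 ≈ 5.602
  n=3: λ₃ = 12.5505π²/3² - 0.5154 ≈ 13.248
Since 1.3945π²/3² ≈ 1.529 > 0.5154, all λₙ > 0.
The n=1 mode decays slowest → dominates as t → ∞.
Asymptotic: u ~ c₁ sin(πx/3) e^{-λ₁t} with decay rate λ₁ ≈ 1.014.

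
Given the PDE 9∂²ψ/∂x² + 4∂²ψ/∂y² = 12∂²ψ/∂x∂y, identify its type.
Rewriting in standard form: 9∂²ψ/∂x² - 12∂²ψ/∂x∂y + 4∂²ψ/∂y² = 0. The second-order coefficients are A = 9, B = -12, C = 4. Since B² - 4AC = 0 = 0, this is a parabolic PDE.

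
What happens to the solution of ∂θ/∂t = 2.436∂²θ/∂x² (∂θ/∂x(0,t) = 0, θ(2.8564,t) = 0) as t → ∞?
θ → 0. Heat escapes through the Dirichlet boundary.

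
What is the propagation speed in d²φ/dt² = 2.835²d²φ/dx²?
Speed = 2.835. Information travels along characteristics x = x₀ ± 2.835t.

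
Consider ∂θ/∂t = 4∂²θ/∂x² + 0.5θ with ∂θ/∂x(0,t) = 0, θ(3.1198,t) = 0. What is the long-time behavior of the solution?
As t → ∞, θ → 0. Diffusion dominates reaction (r=0.5 < κπ²/(4L²)≈1.01); solution decays.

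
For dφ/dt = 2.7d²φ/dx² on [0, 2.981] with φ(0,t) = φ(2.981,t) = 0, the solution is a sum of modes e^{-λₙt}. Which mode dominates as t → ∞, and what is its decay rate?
Eigenvalues: λₙ = 2.7n²π²/2.981².
First three modes:
  n=1: λ₁ = 2.7π²/2.981² ≈ 2.999
  n=2: λ₂ = 10.8π²/2.981² ≈ 11.995 (4× faster decay)
  n=3: λ₃ = 24.3π²/2.981² ≈ 26.989 (9× faster decay)
As t → ∞, higher modes decay exponentially faster. The n=1 mode dominates: φ ~ c₁ sin(πx/2.981) e^{-λ₁t}.
Decay rate: λ₁ = 2.7π²/2.981² ≈ 2.999.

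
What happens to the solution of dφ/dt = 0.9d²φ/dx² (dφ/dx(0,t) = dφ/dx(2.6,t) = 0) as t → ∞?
φ → constant (steady state). Heat is conserved (no flux at boundaries); solution approaches the spatial average.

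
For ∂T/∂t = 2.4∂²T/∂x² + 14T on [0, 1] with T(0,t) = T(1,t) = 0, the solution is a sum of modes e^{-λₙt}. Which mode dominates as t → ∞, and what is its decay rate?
Eigenvalues: λₙ = 2.4n²π²/1² - 14.
First three modes:
  n=1: λ₁ = 2.4π² - 14 ≈ 9.687
  n=2: λ₂ = 9.6π² - 14 ≈ 80.748
  n=3: λ₃ = 21.6π² - 14 ≈ 199.183
Since 2.4π² ≈ 23.687 > 14, all λₙ > 0.
The n=1 mode decays slowest → dominates as t → ∞.
Asymptotic: T ~ c₁ sin(πx/1) e^{-λ₁t} with decay rate λ₁ ≈ 9.687.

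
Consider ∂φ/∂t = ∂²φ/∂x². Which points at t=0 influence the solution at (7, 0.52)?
The entire real line. The heat equation has infinite propagation speed: any initial disturbance instantly affects all points (though exponentially small far away).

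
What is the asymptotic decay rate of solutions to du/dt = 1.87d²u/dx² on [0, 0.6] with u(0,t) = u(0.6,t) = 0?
Eigenvalues: λₙ = 1.87n²π²/0.6².
First three modes:
  n=1: λ₁ = 1.87π²/0.6² ≈ 51.267
  n=2: λ₂ = 7.48π²/0.6² ≈ 205.068 (4× faster decay)
  n=3: λ₃ = 16.83π²/0.6² ≈ 461.404 (9× faster decay)
As t → ∞, higher modes decay exponentially faster. The n=1 mode dominates: u ~ c₁ sin(πx/0.6) e^{-λ₁t}.
Decay rate: λ₁ = 1.87π²/0.6² ≈ 51.267.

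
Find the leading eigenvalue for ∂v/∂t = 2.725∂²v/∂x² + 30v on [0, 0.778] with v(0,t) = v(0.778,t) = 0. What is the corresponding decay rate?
Eigenvalues: λₙ = 2.725n²π²/0.778² - 30.
First three modes:
  n=1: λ₁ = 2.725π²/0.778² - 30 ≈ 14.433
  n=2: λ₂ = 10.9π²/0.778² - 30 ≈ 147.733
  n=3: λ₃ = 24.525π²/0.778² - 30 ≈ 369.898
Since 2.725π²/0.778² ≈ 44.433 > 30, all λₙ > 0.
The n=1 mode decays slowest → dominates as t → ∞.
Asymptotic: v ~ c₁ sin(πx/0.778) e^{-λ₁t} with decay rate λ₁ ≈ 14.433.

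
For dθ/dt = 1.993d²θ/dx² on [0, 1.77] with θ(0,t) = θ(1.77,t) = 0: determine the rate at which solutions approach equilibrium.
Eigenvalues: λₙ = 1.993n²π²/1.77².
First three modes:
  n=1: λ₁ = 1.993π²/1.77² ≈ 6.279
  n=2: λ₂ = 7.972π²/1.77² ≈ 25.114 (4× faster decay)
  n=3: λ₃ = 17.937π²/1.77² ≈ 56.507 (9× faster decay)
As t → ∞, higher modes decay exponentially faster. The n=1 mode dominates: θ ~ c₁ sin(πx/1.77) e^{-λ₁t}.
Decay rate: λ₁ = 1.993π²/1.77² ≈ 6.279.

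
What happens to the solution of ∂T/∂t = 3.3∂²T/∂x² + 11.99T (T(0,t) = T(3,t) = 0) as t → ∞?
T grows unboundedly. Reaction dominates diffusion (r=11.99 > κπ²/L²≈3.62); solution grows exponentially.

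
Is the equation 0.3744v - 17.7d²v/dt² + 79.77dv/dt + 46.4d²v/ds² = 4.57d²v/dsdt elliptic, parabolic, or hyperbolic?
Rewriting in standard form: 46.4d²v/ds² - 4.57d²v/dsdt - 17.7d²v/dt² + 79.77dv/dt + 0.3744v = 0. Computing B² - 4AC with A = 46.4, B = -4.57, C = -17.7: discriminant = 3306.0049 (positive). Answer: hyperbolic.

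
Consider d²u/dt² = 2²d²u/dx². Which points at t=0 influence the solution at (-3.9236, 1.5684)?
Domain of dependence: [-7.0604, -0.7868]. Signals travel at speed 2, so data within |x - -3.9236| ≤ 2·1.5684 = 3.1368 can reach the point.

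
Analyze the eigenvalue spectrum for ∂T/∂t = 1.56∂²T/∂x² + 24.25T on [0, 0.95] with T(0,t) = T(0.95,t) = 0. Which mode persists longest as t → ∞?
Eigenvalues: λₙ = 1.56n²π²/0.95² - 24.25.
First three modes:
  n=1: λ₁ = 1.56π²/0.95² - 24.25 ≈ -7.19
  n=2: λ₂ = 6.24π²/0.95² - 24.25 ≈ 43.99
  n=3: λ₃ = 14.04π²/0.95² - 24.25 ≈ 129.289
Since 1.56π²/0.95² ≈ 17.06 < 24.25, λ₁ < 0.
The n=1 mode grows fastest (−λₙ is largest for n=1) → dominates.
Asymptotic: T ~ c₁ sin(πx/0.95) e^{7.19t} (exponential growth at rate −λ₁ ≈ 7.19).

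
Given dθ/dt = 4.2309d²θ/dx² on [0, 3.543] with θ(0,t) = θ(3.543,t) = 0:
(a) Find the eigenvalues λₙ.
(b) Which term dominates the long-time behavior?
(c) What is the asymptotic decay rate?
Eigenvalues: λₙ = 4.2309n²π²/3.543².
First three modes:
  n=1: λ₁ = 4.2309π²/3.543² ≈ 3.327
  n=2: λ₂ = 16.9236π²/3.543² ≈ 13.306 (4× faster decay)
  n=3: λ₃ = 38.0781π²/3.543² ≈ 29.939 (9× faster decay)
As t → ∞, higher modes decay exponentially faster. The n=1 mode dominates: θ ~ c₁ sin(πx/3.543) e^{-λ₁t}.
Decay rate: λ₁ = 4.2309π²/3.543² ≈ 3.327.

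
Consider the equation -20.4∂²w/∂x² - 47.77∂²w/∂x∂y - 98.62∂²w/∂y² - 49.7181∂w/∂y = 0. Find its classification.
Elliptic. (A = -20.4, B = -47.77, C = -98.62 gives B² - 4AC = -5765.4191.)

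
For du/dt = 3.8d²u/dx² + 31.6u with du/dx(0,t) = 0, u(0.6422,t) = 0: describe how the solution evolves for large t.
u grows unboundedly. Reaction dominates diffusion (r=31.6 > κπ²/(4L²)≈22.73); solution grows exponentially.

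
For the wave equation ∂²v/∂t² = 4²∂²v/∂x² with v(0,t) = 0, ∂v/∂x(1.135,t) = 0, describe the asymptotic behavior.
v oscillates (no decay). Energy is conserved; the solution oscillates indefinitely as standing waves.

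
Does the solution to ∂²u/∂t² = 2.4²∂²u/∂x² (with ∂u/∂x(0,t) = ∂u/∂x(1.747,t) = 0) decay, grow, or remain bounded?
u oscillates about a mean that drifts linearly in t (generically unbounded; no decay). There is no damping, so the nonconstant modes persist as standing waves (energy conserved, no decay). But with Neumann conditions at both ends the constant mode has eigenvalue 0: the spatial mean M(t) of u satisfies M'' = 0, so M(t) = M(0) + M'(0)·t. Unless the initial velocity has zero mean (∫u_t(x,0)dx = 0), the solution grows linearly in t (unbounded, though not exponentially); if it does have zero mean, the solution stays bounded and simply oscillates.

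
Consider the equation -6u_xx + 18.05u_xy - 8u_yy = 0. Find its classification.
Hyperbolic. (A = -6, B = 18.05, C = -8 gives B² - 4AC = 133.8025.)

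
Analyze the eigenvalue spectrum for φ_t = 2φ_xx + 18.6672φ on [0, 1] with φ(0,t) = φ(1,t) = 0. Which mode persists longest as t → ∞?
Eigenvalues: λₙ = 2n²π²/1² - 18.6672.
First three modes:
  n=1: λ₁ = 2π² - 18.6672 ≈ 1.072
  n=2: λ₂ = 8π² - 18.6672 ≈ 60.29
  n=3: λ₃ = 18π² - 18.6672 ≈ 158.986
Since 2π² ≈ 19.739 > 18.6672, all λₙ > 0.
The n=1 mode decays slowest → dominates as t → ∞.
Asymptotic: φ ~ c₁ sin(πx/1) e^{-λ₁t} with decay rate λ₁ ≈ 1.072.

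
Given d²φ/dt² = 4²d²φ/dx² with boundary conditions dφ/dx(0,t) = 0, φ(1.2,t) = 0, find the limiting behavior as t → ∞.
φ oscillates (no decay). Energy is conserved; the solution oscillates indefinitely as standing waves.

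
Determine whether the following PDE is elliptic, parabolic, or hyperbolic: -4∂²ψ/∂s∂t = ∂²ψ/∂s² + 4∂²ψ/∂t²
Rewriting in standard form: -∂²ψ/∂s² - 4∂²ψ/∂s∂t - 4∂²ψ/∂t² = 0. Coefficients: A = -1, B = -4, C = -4. B² - 4AC = 0, which is zero, so the equation is parabolic.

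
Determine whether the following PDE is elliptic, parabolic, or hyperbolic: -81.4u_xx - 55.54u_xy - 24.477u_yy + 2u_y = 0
Coefficients: A = -81.4, B = -55.54, C = -24.477. B² - 4AC = -4885.0196, which is negative, so the equation is elliptic.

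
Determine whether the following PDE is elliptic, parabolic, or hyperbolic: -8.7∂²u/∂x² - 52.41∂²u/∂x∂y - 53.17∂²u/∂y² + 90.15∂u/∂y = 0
Coefficients: A = -8.7, B = -52.41, C = -53.17. B² - 4AC = 896.4921, which is positive, so the equation is hyperbolic.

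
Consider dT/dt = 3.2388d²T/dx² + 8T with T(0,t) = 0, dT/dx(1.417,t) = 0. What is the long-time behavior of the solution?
As t → ∞, T grows unboundedly. Reaction dominates diffusion (r=8 > κπ²/(4L²)≈3.98); solution grows exponentially.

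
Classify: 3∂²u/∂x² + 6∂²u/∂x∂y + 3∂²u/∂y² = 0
Parabolic (discriminant = 0).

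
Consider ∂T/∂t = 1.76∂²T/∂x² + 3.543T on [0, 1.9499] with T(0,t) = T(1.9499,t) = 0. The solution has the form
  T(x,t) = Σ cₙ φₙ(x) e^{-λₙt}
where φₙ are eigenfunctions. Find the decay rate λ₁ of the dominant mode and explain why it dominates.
Eigenvalues: λₙ = 1.76n²π²/1.9499² - 3.543.
First three modes:
  n=1: λ₁ = 1.76π²/1.9499² - 3.543 ≈ 1.026
  n=2: λ₂ = 7.04π²/1.9499² - 3.543 ≈ 14.732
  n=3: λ₃ = 15.84π²/1.9499² - 3.543 ≈ 37.575
Since 1.76π²/1.9499² ≈ 4.569 > 3.543, all λₙ > 0.
The n=1 mode decays slowest → dominates as t → ∞.
Asymptotic: T ~ c₁ sin(πx/1.9499) e^{-λ₁t} with decay rate λ₁ ≈ 1.026.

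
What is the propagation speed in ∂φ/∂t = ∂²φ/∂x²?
Infinite. The heat equation is parabolic, not hyperbolic, so disturbances propagate instantly.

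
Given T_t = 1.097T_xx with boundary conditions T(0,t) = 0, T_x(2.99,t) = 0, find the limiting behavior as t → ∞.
T → 0. Heat escapes through the Dirichlet boundary.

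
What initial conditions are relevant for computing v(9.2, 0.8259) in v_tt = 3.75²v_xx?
Domain of dependence: [6.102875, 12.297125]. Signals travel at speed 3.75, so data within |x - 9.2| ≤ 3.75·0.8259 = 3.097125 can reach the point.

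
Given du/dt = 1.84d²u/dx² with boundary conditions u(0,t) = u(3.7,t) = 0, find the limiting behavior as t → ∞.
u → 0. Heat diffuses out through both boundaries.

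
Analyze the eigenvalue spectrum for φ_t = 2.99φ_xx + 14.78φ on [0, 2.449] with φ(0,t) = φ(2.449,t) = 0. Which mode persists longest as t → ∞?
Eigenvalues: λₙ = 2.99n²π²/2.449² - 14.78.
First three modes:
  n=1: λ₁ = 2.99π²/2.449² - 14.78 ≈ -9.86
  n=2: λ₂ = 11.96π²/2.449² - 14.78 ≈ 4.901
  n=3: λ₃ = 26.91π²/2.449² - 14.78 ≈ 29.503
Since 2.99π²/2.449² ≈ 4.92 < 14.78, λ₁ < 0.
The n=1 mode grows fastest (−λₙ is largest for n=1) → dominates.
Asymptotic: φ ~ c₁ sin(πx/2.449) e^{9.86t} (exponential growth at rate −λ₁ ≈ 9.86).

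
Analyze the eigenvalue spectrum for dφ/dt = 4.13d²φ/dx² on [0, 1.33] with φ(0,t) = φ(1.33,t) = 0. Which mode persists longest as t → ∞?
Eigenvalues: λₙ = 4.13n²π²/1.33².
First three modes:
  n=1: λ₁ = 4.13π²/1.33² ≈ 23.043
  n=2: λ₂ = 16.52π²/1.33² ≈ 92.174 (4× faster decay)
  n=3: λ₃ = 37.17π²/1.33² ≈ 207.391 (9× faster decay)
As t → ∞, higher modes decay exponentially faster. The n=1 mode dominates: φ ~ c₁ sin(πx/1.33) e^{-λ₁t}.
Decay rate: λ₁ = 4.13π²/1.33² ≈ 23.043.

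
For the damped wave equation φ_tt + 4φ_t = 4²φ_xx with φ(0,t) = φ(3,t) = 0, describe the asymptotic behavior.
φ → 0. Damping (γ=4) dissipates energy; oscillations decay exponentially.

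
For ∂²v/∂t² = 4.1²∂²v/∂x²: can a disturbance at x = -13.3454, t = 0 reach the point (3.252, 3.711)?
No. The domain of dependence is [-11.9631, 18.4671], and -13.3454 is outside this interval.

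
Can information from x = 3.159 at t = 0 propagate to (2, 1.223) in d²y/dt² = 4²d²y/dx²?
Yes. The domain of dependence is [-2.892, 6.892], and 3.159 ∈ [-2.892, 6.892].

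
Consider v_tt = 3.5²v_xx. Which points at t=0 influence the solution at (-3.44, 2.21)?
Domain of dependence: [-11.175, 4.295]. Signals travel at speed 3.5, so data within |x - -3.44| ≤ 3.5·2.21 = 7.735 can reach the point.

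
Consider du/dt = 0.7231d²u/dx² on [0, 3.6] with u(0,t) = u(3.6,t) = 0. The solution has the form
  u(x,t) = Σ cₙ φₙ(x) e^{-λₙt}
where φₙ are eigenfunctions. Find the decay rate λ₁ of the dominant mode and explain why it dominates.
Eigenvalues: λₙ = 0.7231n²π²/3.6².
First three modes:
  n=1: λ₁ = 0.7231π²/3.6² ≈ 0.551
  n=2: λ₂ = 2.8924π²/3.6² ≈ 2.203 (4× faster decay)
  n=3: λ₃ = 6.5079π²/3.6² ≈ 4.956 (9× faster decay)
As t → ∞, higher modes decay exponentially faster. The n=1 mode dominates: u ~ c₁ sin(πx/3.6) e^{-λ₁t}.
Decay rate: λ₁ = 0.7231π²/3.6² ≈ 0.551.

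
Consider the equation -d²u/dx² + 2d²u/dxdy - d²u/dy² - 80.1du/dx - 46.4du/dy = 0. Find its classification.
Parabolic. (A = -1, B = 2, C = -1 gives B² - 4AC = 0.)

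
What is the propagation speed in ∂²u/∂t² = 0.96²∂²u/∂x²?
Speed = 0.96. Information travels along characteristics x = x₀ ± 0.96t.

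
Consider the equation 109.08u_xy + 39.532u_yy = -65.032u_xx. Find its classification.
Rewriting in standard form: 65.032u_xx + 109.08u_xy + 39.532u_yy = 0. Hyperbolic. (A = 65.032, B = 109.08, C = 39.532 gives B² - 4AC = 1615.066304.)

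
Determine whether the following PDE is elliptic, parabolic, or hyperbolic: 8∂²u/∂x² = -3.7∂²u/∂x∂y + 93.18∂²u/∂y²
Rewriting in standard form: 8∂²u/∂x² + 3.7∂²u/∂x∂y - 93.18∂²u/∂y² = 0. Coefficients: A = 8, B = 3.7, C = -93.18. B² - 4AC = 2995.45, which is positive, so the equation is hyperbolic.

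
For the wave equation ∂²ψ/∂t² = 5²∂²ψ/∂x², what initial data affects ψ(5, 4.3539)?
Domain of dependence: [-16.7695, 26.7695]. Signals travel at speed 5, so data within |x - 5| ≤ 5·4.3539 = 21.7695 can reach the point.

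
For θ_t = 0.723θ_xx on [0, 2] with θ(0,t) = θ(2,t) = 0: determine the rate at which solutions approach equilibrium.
Eigenvalues: λₙ = 0.723n²π²/2².
First three modes:
  n=1: λ₁ = 0.723π²/2² ≈ 1.784
  n=2: λ₂ = 2.892π²/2² ≈ 7.136 (4× faster decay)
  n=3: λ₃ = 6.507π²/2² ≈ 16.055 (9× faster decay)
As t → ∞, higher modes decay exponentially faster. The n=1 mode dominates: θ ~ c₁ sin(πx/2) e^{-λ₁t}.
Decay rate: λ₁ = 0.723π²/2² ≈ 1.784.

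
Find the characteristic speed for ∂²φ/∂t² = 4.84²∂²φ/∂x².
Speed = 4.84. Information travels along characteristics x = x₀ ± 4.84t.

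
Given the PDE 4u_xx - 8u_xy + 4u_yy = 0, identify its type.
The second-order coefficients are A = 4, B = -8, C = 4. Since B² - 4AC = 0 = 0, this is a parabolic PDE.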